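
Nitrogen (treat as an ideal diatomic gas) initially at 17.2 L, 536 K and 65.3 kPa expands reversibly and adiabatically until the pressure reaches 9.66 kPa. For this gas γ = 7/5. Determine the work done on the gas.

n = P₁V₁/(RT₁) = 65.3×17.2/(8.314×536) = 0.252 mol.
Adiabatic: T₂/T₁ = (P₂/P₁)^((γ−1)/γ) ⇒ T₂ = 536×(0.148)^0.286 = 310 K; V₂ = 67.4 L.
ΔU = nCvΔT = 0.252×20.8×(310−536) = -1180 J.
Q = 0 for an adiabatic process, so W = −ΔU = 1180 J.
Work done on the gas = −W_by = -1180 J.

-1180 J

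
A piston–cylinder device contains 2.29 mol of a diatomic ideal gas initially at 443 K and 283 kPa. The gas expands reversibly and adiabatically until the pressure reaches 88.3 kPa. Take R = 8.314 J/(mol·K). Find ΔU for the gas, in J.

V₁ = nRT₁/P₁ = 2.29×8.314×443/283 = 29.8 L.
Adiabatic: T₂/T₁ = (P₂/P₁)^((γ−1)/γ) ⇒ T₂ = 443×(0.312)^0.286 = 318 K; V₂ = 68.5 L.
For an ideal gas ΔU = nCvΔT with Cv = (5/2)R = 20.8 J/(mol·K).
ΔU = 2.29×20.8×(318−443) = -5970 J.

-5970 J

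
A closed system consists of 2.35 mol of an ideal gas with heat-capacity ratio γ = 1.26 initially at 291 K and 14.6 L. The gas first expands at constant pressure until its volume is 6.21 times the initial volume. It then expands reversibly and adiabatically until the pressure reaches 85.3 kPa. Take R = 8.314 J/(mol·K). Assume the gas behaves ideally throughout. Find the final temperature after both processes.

1320 K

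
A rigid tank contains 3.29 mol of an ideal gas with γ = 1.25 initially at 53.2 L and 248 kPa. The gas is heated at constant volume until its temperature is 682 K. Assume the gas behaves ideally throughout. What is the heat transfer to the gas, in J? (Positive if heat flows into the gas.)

T₁ = P₁V₁/(nR) = 248×53.2/(3.29×8.314) = 482 K.
Isochoric: V stays 53.2 L; P/T = const ⇒ T₂ = 682 K, P₂ = 351 kPa.
W = 0 (no volume change).
ΔU = nCvΔT = 3.29×33.3×(682−482) = 21800 J.
Q = ΔU = 21800 J.

21800 J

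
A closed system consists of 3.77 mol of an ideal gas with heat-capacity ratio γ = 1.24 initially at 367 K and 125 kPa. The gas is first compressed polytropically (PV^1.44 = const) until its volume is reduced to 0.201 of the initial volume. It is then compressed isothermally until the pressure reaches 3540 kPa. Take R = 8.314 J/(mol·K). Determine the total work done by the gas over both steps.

-50900 J

V₁ = nRT₁/P₁ = 3.77×8.314×367/125 = 92.0 L.
Step 1 — Polytropic n=1.44: T₂ = T₁(V₁/V₂)^(n−1) = 367×(4.98)^0.44 = 743 K; P₂ = P₁(V₁/V₂)^n = 1260 kPa.
W = (P₁V₁−P₂V₂)/(n−1) = (125×92.0−1260×18.5)/0.44 = -26800 J.
ΔU = nCvΔT = 3.77×34.6×(743−367) = 49200 J.
Q = ΔU + W = 22300 J.
State after step 1: P = 1260 kPa, V = 18.5 L, T = 743 K.
Step 2 — Isothermal: T stays 743 K; PV = const ⇒ V₂ = 6.58 L, P₂ = 3540 kPa.
ΔU = 0 (ideal gas, T constant).
W = nRT ln(V₂/V₁) = 3.77×8.314×743×ln(0.356) = -24100 J.
Q = ΔU + W = -24100 J.
Net over both steps: W = -50900 J, Q = -1730 J, ΔU = 49200 J.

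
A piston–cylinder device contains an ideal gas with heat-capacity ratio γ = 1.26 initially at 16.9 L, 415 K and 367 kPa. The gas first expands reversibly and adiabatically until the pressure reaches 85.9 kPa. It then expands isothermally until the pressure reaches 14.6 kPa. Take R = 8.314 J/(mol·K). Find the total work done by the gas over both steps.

14300 J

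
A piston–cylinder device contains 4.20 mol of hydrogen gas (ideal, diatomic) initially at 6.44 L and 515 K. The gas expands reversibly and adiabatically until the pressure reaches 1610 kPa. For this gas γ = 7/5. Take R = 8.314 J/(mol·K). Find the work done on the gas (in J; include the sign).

-6550 J

P₁ = nRT₁/V₁ = 4.20×8.314×515/6.44 = 2790 kPa.
Adiabatic: T₂/T₁ = (P₂/P₁)^((γ−1)/γ) ⇒ T₂ = 515×(0.577)^0.286 = 440 K; V₂ = 9.54 L.
ΔU = nCvΔT = 4.20×20.8×(440−515) = -6550 J.
Q = 0 for an adiabatic process, so W = −ΔU = 6550 J.
Work done on the gas = −W_by = -6550 J.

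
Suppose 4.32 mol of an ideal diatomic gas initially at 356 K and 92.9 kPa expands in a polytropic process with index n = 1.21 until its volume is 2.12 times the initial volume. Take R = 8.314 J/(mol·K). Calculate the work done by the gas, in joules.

V₁ = nRT₁/P₁ = 4.32×8.314×356/92.9 = 138 L.
Polytropic n=1.21: T₂ = T₁(V₁/V₂)^(n−1) = 356×(0.472)^0.21 = 304 K; P₂ = P₁(V₁/V₂)^n = 37.4 kPa.
W = (P₁V₁−P₂V₂)/(n−1) = (92.9×138−37.4×292)/0.21 = 8890 J.

8890 J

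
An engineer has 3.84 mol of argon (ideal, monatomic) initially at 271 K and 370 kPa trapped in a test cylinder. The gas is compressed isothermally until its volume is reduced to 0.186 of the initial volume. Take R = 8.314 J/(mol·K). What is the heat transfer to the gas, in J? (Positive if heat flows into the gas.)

-14600 J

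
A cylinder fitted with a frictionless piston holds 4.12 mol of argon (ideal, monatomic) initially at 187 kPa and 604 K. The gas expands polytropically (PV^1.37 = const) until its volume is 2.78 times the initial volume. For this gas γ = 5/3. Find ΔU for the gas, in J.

V₁ = nRT₁/P₁ = 4.12×8.314×604/187 = 111 L.
Polytropic n=1.37: T₂ = T₁(V₁/V₂)^(n−1) = 604×(0.360)^0.37 = 414 K; P₂ = P₁(V₁/V₂)^n = 46.1 kPa.
For an ideal gas ΔU = nCvΔT with Cv = (3/2)R = 12.5 J/(mol·K).
ΔU = 4.12×12.5×(414−604) = -9780 J.

-9780 J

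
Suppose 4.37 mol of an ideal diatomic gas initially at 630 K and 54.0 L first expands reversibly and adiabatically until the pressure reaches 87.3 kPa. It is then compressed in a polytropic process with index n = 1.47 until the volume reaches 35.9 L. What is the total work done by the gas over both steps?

-12100 J

P₁ = nRT₁/V₁ = 4.37×8.314×630/54.0 = 424 kPa.
Step 1 — Adiabatic: T₂/T₁ = (P₂/P₁)^((γ−1)/γ) ⇒ T₂ = 630×(0.206)^0.286 = 401 K; V₂ = 167 L.
ΔU = nCvΔT = 4.37×20.8×(401−630) = -20800 J.
Q = 0 for an adiabatic process, so W = −ΔU = 20800 J.
State after step 1: P = 87.3 kPa, V = 167 L, T = 401 K.
Step 2 — Polytropic n=1.47: T₂ = T₁(V₁/V₂)^(n−1) = 401×(4.65)^0.47 = 826 K; P₂ = P₁(V₁/V₂)^n = 836 kPa.
W = (P₁V₁−P₂V₂)/(n−1) = (87.3×167−836×35.9)/0.47 = -32800 J.
ΔU = nCvΔT = 4.37×20.8×(826−401) = 38600 J.
Q = ΔU + W = 5750 J.
Net over both steps: W = -12100 J, Q = 5750 J, ΔU = 17800 J.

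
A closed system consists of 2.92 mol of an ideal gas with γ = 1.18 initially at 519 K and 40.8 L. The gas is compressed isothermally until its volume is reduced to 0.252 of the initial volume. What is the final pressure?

1230 kPa

P₁ = nRT₁/V₁ = 2.92×8.314×519/40.8 = 309 kPa.
Isothermal: T stays 519 K; PV = const ⇒ V₂ = 10.3 L, P₂ = 1230 kPa.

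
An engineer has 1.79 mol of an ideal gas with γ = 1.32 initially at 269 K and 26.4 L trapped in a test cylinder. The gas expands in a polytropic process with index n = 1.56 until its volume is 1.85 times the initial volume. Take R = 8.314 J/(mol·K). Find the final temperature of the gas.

191 K

P₁ = nRT₁/V₁ = 1.79×8.314×269/26.4 = 152 kPa.
Polytropic n=1.56: T₂ = T₁(V₁/V₂)^(n−1) = 269×(0.541)^0.56 = 191 K; P₂ = P₁(V₁/V₂)^n = 58.1 kPa.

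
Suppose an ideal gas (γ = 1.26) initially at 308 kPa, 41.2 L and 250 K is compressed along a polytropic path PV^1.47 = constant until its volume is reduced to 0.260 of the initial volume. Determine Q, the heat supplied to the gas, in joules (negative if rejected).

n = P₁V₁/(RT₁) = 308×41.2/(8.314×250) = 6.11 mol.
Polytropic n=1.47: T₂ = T₁(V₁/V₂)^(n−1) = 250×(3.85)^0.47 = 471 K; P₂ = P₁(V₁/V₂)^n = 2230 kPa.
W = (P₁V₁−P₂V₂)/(n−1) = (308×41.2−2230×10.7)/0.47 = -23900 J.
ΔU = nCvΔT = 6.11×32.0×(471−250) = 43100 J.
Q = ΔU + W = 19300 J.

19300 J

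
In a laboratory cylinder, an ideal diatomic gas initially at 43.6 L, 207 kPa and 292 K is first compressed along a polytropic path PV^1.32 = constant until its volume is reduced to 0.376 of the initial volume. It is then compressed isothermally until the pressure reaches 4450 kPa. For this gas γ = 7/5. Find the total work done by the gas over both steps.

n = P₁V₁/(RT₁) = 207×43.6/(8.314×292) = 3.72 mol.
Step 1 — Polytropic n=1.32: T₂ = T₁(V₁/V₂)^(n−1) = 292×(2.66)^0.32 = 399 K; P₂ = P₁(V₁/V₂)^n = 753 kPa.
W = (P₁V₁−P₂V₂)/(n−1) = (207×43.6−753×16.4)/0.32 = -10400 J.
ΔU = nCvΔT = 3.72×20.8×(399−292) = 8290 J.
Q = ΔU + W = -2070 J.
State after step 1: P = 753 kPa, V = 16.4 L, T = 399 K.
Step 2 — Isothermal: T stays 399 K; PV = const ⇒ V₂ = 2.77 L, P₂ = 4450 kPa.
ΔU = 0 (ideal gas, T constant).
W = nRT ln(V₂/V₁) = 3.72×8.314×399×ln(0.169) = -21900 J.
Q = ΔU + W = -21900 J.
Net over both steps: W = -32300 J, Q = -24000 J, ΔU = 8290 J.

-32300 J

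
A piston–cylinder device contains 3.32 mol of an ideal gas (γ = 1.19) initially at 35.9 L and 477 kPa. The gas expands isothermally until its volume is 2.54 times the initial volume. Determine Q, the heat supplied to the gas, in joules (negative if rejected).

16000 J

T₁ = P₁V₁/(nR) = 477×35.9/(3.32×8.314) = 620 K.
Isothermal: T stays 620 K; PV = const ⇒ V₂ = 91.2 L, P₂ = 188 kPa.
ΔU = 0 (ideal gas, T constant).
W = nRT ln(V₂/V₁) = 3.32×8.314×620×ln(2.54) = 16000 J.
Q = ΔU + W = 16000 J.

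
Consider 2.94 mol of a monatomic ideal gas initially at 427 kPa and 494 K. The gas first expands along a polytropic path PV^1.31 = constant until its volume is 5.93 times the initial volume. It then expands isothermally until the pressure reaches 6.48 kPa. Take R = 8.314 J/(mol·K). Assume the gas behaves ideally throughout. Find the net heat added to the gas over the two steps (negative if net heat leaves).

21700 J

V₁ = nRT₁/P₁ = 2.94×8.314×494/427 = 28.3 L.
Step 1 — Polytropic n=1.31: T₂ = T₁(V₁/V₂)^(n−1) = 494×(0.169)^0.31 = 284 K; P₂ = P₁(V₁/V₂)^n = 41.5 kPa.
W = (P₁V₁−P₂V₂)/(n−1) = (427×28.3−41.5×168)/0.31 = 16500 J.
ΔU = nCvΔT = 2.94×12.5×(284−494) = -7680 J.
Q = ΔU + W = 8840 J.
State after step 1: P = 41.5 kPa, V = 168 L, T = 284 K.
Step 2 — Isothermal: T stays 284 K; PV = const ⇒ V₂ = 1070 L, P₂ = 6.48 kPa.
ΔU = 0 (ideal gas, T constant).
W = nRT ln(V₂/V₁) = 2.94×8.314×284×ln(6.40) = 12900 J.
Q = ΔU + W = 12900 J.
Net over both steps: W = 29400 J, Q = 21700 J, ΔU = -7680 J.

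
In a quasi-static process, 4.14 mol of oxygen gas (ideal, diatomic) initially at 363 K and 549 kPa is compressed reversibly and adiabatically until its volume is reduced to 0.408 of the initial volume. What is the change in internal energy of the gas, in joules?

13500 J

V₁ = nRT₁/P₁ = 4.14×8.314×363/549 = 22.8 L.
Adiabatic: TV^(γ−1) = const ⇒ T₂ = 363×(2.45)^0.400 = 520 K; PV^γ = const ⇒ P₂ = 1930 kPa.
For an ideal gas ΔU = nCvΔT with Cv = (5/2)R = 20.8 J/(mol·K).
ΔU = 4.14×20.8×(520−363) = 13500 J.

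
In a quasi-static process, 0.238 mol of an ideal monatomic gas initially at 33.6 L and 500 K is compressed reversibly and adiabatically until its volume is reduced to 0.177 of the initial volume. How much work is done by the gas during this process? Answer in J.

-3220 J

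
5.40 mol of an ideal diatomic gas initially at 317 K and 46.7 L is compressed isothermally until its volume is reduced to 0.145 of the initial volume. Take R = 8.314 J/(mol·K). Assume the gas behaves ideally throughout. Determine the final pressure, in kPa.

2100 kPa

P₁ = nRT₁/V₁ = 5.40×8.314×317/46.7 = 305 kPa.
Isothermal: T stays 317 K; PV = const ⇒ V₂ = 6.77 L, P₂ = 2100 kPa.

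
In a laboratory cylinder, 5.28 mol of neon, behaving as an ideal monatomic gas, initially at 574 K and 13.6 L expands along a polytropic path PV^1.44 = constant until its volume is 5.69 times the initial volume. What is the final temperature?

267 K

P₁ = nRT₁/V₁ = 5.28×8.314×574/13.6 = 1850 kPa.
Polytropic n=1.44: T₂ = T₁(V₁/V₂)^(n−1) = 574×(0.176)^0.44 = 267 K; P₂ = P₁(V₁/V₂)^n = 152 kPa.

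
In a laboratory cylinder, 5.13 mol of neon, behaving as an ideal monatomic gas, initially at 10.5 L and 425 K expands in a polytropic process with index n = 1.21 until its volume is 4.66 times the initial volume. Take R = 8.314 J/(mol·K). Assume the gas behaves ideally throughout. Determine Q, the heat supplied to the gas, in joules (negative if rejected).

P₁ = nRT₁/V₁ = 5.13×8.314×425/10.5 = 1730 kPa.
Polytropic n=1.21: T₂ = T₁(V₁/V₂)^(n−1) = 425×(0.215)^0.21 = 308 K; P₂ = P₁(V₁/V₂)^n = 268 kPa.
W = (P₁V₁−P₂V₂)/(n−1) = (1730×10.5−268×48.9)/0.21 = 23800 J.
ΔU = nCvΔT = 5.13×12.5×(308−425) = -7510 J.
Q = ΔU + W = 16300 J.

16300 J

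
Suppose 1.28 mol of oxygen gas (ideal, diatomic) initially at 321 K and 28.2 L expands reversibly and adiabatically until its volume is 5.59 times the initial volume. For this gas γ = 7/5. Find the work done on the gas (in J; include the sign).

P₁ = nRT₁/V₁ = 1.28×8.314×321/28.2 = 121 kPa.
Adiabatic: TV^(γ−1) = const ⇒ T₂ = 321×(0.179)^0.400 = 161 K; PV^γ = const ⇒ P₂ = 10.9 kPa.
ΔU = nCvΔT = 1.28×20.8×(161−321) = -4250 J.
Q = 0 for an adiabatic process, so W = −ΔU = 4250 J.
Work done on the gas = −W_by = -4250 J.

-4250 J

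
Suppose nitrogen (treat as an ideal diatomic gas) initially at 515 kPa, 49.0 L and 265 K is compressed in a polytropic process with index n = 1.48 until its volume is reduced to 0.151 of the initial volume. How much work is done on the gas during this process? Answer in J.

77700 J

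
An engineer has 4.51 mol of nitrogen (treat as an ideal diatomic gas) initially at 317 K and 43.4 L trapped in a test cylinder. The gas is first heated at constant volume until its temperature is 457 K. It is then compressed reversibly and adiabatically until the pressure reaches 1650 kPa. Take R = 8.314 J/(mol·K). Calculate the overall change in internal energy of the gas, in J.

P₁ = nRT₁/V₁ = 4.51×8.314×317/43.4 = 274 kPa.
Step 1 — Isochoric: V stays 43.4 L; P/T = const ⇒ T₂ = 457 K, P₂ = 395 kPa.
W = 0 (no volume change).
ΔU = nCvΔT = 4.51×20.8×(457−317) = 13100 J.
Q = ΔU = 13100 J.
State after step 1: P = 395 kPa, V = 43.4 L, T = 457 K.
Step 2 — Adiabatic: T₂/T₁ = (P₂/P₁)^((γ−1)/γ) ⇒ T₂ = 457×(4.18)^0.286 = 688 K; V₂ = 15.6 L.
ΔU = nCvΔT = 4.51×20.8×(688−457) = 21600 J.
Q = 0 for an adiabatic process, so W = −ΔU = -21600 J.
Net over both steps: W = -21600 J, Q = 13100 J, ΔU = 34700 J.

34700 J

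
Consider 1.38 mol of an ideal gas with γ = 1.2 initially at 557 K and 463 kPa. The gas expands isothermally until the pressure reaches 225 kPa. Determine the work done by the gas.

4610 J

V₁ = nRT₁/P₁ = 1.38×8.314×557/463 = 13.8 L.
Isothermal: T stays 557 K; PV = const ⇒ V₂ = 28.4 L, P₂ = 225 kPa.
W = nRT ln(V₂/V₁) = 1.38×8.314×557×ln(2.06) = 4610 J.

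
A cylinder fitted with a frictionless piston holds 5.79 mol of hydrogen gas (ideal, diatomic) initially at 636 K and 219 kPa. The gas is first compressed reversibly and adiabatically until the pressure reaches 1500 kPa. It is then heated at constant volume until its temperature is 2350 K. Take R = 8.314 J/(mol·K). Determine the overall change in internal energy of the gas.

206000 J

V₁ = nRT₁/P₁ = 5.79×8.314×636/219 = 140 L.
Step 1 — Adiabatic: T₂/T₁ = (P₂/P₁)^((γ−1)/γ) ⇒ T₂ = 636×(6.85)^0.286 = 1100 K; V₂ = 35.4 L.
ΔU = nCvΔT = 5.79×20.8×(1100−636) = 56100 J.
Q = 0 for an adiabatic process, so W = −ΔU = -56100 J.
State after step 1: P = 1500 kPa, V = 35.4 L, T = 1100 K.
Step 2 — Isochoric: V stays 35.4 L; P/T = const ⇒ T₂ = 2350 K, P₂ = 3200 kPa.
W = 0 (no volume change).
ΔU = nCvΔT = 5.79×20.8×(2350−1100) = 150000 J.
Q = ΔU = 150000 J.
Net over both steps: W = -56100 J, Q = 150000 J, ΔU = 206000 J.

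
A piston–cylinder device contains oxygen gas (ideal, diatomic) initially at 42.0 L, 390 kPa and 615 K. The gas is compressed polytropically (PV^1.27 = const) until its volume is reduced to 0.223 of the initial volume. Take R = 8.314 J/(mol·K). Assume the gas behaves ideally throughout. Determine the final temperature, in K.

Polytropic n=1.27: T₂ = T₁(V₁/V₂)^(n−1) = 615×(4.48)^0.27 = 922 K; P₂ = P₁(V₁/V₂)^n = 2620 kPa.

922 K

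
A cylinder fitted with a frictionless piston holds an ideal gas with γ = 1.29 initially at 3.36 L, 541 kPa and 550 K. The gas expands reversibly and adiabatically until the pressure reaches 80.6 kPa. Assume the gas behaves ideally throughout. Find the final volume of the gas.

14.7 L

Adiabatic: T₂/T₁ = (P₂/P₁)^((γ−1)/γ) ⇒ T₂ = 550×(0.149)^0.225 = 358 K; V₂ = 14.7 L.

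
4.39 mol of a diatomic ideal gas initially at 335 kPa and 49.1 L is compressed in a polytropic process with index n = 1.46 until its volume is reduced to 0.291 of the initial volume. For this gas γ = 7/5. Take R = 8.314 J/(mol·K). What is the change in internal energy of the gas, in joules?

T₁ = P₁V₁/(nR) = 335×49.1/(4.39×8.314) = 451 K.
Polytropic n=1.46: T₂ = T₁(V₁/V₂)^(n−1) = 451×(3.44)^0.46 = 795 K; P₂ = P₁(V₁/V₂)^n = 2030 kPa.
For an ideal gas ΔU = nCvΔT with Cv = (5/2)R = 20.8 J/(mol·K).
ΔU = 4.39×20.8×(795−451) = 31400 J.

31400 J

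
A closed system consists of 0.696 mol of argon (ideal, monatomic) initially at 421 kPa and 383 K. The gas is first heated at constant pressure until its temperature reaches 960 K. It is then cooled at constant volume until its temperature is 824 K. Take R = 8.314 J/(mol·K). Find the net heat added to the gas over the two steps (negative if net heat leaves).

V₁ = nRT₁/P₁ = 0.696×8.314×383/421 = 5.26 L.
Step 1 — Isobaric: P stays 421 kPa; V/T = const ⇒ T₂ = 960 K, V₂ = 13.2 L.
W = PΔV = 421×(13.2−5.26) kPa·L = 3340 J.
ΔU = nCvΔT = 0.696×12.5×(960−383) = 5010 J.
Q = ΔU + W = nCpΔT = 8350 J.
State after step 1: P = 421 kPa, V = 13.2 L, T = 960 K.
Step 2 — Isochoric: V stays 13.2 L; P/T = const ⇒ T₂ = 824 K, P₂ = 361 kPa.
W = 0 (no volume change).
ΔU = nCvΔT = 0.696×12.5×(824−960) = -1180 J.
Q = ΔU = -1180 J.
Net over both steps: W = 3340 J, Q = 7170 J, ΔU = 3830 J.

7170 J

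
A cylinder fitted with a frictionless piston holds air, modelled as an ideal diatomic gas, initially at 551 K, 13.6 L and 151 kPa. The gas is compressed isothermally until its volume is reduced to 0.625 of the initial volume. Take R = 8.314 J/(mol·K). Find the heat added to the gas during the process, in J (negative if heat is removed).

-965 J

n = P₁V₁/(RT₁) = 151×13.6/(8.314×551) = 0.448 mol.
Isothermal: T stays 551 K; PV = const ⇒ V₂ = 8.50 L, P₂ = 242 kPa.
ΔU = 0 (ideal gas, T constant).
W = nRT ln(V₂/V₁) = 0.448×8.314×551×ln(0.625) = -965 J.
Q = ΔU + W = -965 J.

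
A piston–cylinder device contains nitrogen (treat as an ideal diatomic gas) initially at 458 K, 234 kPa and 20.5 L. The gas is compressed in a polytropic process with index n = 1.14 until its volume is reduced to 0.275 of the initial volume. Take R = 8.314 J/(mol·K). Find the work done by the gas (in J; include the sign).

n = P₁V₁/(RT₁) = 234×20.5/(8.314×458) = 1.26 mol.
Polytropic n=1.14: T₂ = T₁(V₁/V₂)^(n−1) = 458×(3.64)^0.14 = 549 K; P₂ = P₁(V₁/V₂)^n = 1020 kPa.
W = (P₁V₁−P₂V₂)/(n−1) = (234×20.5−1020×5.64)/0.14 = -6790 J.

-6790 J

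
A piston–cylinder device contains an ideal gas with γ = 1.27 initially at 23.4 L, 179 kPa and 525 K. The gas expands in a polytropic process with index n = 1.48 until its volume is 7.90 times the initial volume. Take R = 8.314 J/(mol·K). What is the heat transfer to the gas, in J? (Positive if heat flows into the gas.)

-4270 J

n = P₁V₁/(RT₁) = 179×23.4/(8.314×525) = 0.960 mol.
Polytropic n=1.48: T₂ = T₁(V₁/V₂)^(n−1) = 525×(0.127)^0.48 = 195 K; P₂ = P₁(V₁/V₂)^n = 8.40 kPa.
W = (P₁V₁−P₂V₂)/(n−1) = (179×23.4−8.40×185)/0.48 = 5490 J.
ΔU = nCvΔT = 0.960×30.8×(195−525) = -9760 J.
Q = ΔU + W = -4270 J.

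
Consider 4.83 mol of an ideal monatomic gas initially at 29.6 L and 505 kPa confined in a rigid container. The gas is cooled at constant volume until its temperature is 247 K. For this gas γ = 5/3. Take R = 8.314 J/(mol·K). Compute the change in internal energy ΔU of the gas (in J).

T₁ = P₁V₁/(nR) = 505×29.6/(4.83×8.314) = 372 K.
Isochoric: V stays 29.6 L; P/T = const ⇒ T₂ = 247 K, P₂ = 335 kPa.
For an ideal gas ΔU = nCvΔT with Cv = (3/2)R = 12.5 J/(mol·K).
ΔU = 4.83×12.5×(247−372) = -7540 J.

-7540 J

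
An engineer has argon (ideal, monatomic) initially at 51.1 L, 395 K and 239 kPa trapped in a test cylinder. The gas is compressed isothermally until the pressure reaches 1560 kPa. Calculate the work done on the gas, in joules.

22900 J

n = P₁V₁/(RT₁) = 239×51.1/(8.314×395) = 3.72 mol.
Isothermal: T stays 395 K; PV = const ⇒ V₂ = 7.83 L, P₂ = 1560 kPa.
W = nRT ln(V₂/V₁) = 3.72×8.314×395×ln(0.153) = -22900 J.
Work done on the gas = −W_by = 22900 J.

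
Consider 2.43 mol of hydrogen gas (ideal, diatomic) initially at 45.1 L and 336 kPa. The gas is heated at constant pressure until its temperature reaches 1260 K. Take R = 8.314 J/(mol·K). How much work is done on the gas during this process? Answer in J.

T₁ = P₁V₁/(nR) = 336×45.1/(2.43×8.314) = 750 K.
Isobaric: P stays 336 kPa; V/T = const ⇒ T₂ = 1260 K, V₂ = 75.8 L.
W = PΔV = 336×(75.8−45.1) kPa·L = 10300 J.
Work done on the gas = −W_by = -10300 J.

-10300 J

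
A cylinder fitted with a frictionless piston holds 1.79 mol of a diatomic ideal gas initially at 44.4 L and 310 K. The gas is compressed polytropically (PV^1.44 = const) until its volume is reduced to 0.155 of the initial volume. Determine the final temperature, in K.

704 K

P₁ = nRT₁/V₁ = 1.79×8.314×310/44.4 = 104 kPa.
Polytropic n=1.44: T₂ = T₁(V₁/V₂)^(n−1) = 310×(6.45)^0.44 = 704 K; P₂ = P₁(V₁/V₂)^n = 1520 kPa.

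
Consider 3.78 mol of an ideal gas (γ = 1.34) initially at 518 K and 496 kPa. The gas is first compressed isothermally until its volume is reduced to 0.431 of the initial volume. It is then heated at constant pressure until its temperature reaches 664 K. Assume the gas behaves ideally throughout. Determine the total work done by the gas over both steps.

V₁ = nRT₁/P₁ = 3.78×8.314×518/496 = 32.8 L.
Step 1 — Isothermal: T stays 518 K; PV = const ⇒ V₂ = 14.1 L, P₂ = 1150 kPa.
ΔU = 0 (ideal gas, T constant).
W = nRT ln(V₂/V₁) = 3.78×8.314×518×ln(0.431) = -13700 J.
Q = ΔU + W = -13700 J.
State after step 1: P = 1150 kPa, V = 14.1 L, T = 518 K.
Step 2 — Isobaric: P stays 1150 kPa; V/T = const ⇒ T₂ = 664 K, V₂ = 18.1 L.
W = PΔV = 1150×(18.1−14.1) kPa·L = 4590 J.
ΔU = nCvΔT = 3.78×24.5×(664−518) = 13500 J.
Q = ΔU + W = nCpΔT = 18100 J.
Net over both steps: W = -9110 J, Q = 4380 J, ΔU = 13500 J.

-9110 J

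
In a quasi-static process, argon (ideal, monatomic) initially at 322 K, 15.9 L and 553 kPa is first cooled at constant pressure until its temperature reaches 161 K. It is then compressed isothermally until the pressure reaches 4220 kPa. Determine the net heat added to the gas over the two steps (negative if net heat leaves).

n = P₁V₁/(RT₁) = 553×15.9/(8.314×322) = 3.28 mol.
Step 1 — Isobaric: P stays 553 kPa; V/T = const ⇒ T₂ = 161 K, V₂ = 7.95 L.
W = PΔV = 553×(7.95−15.9) kPa·L = -4400 J.
ΔU = nCvΔT = 3.28×12.5×(161−322) = -6590 J.
Q = ΔU + W = nCpΔT = -11000 J.
State after step 1: P = 553 kPa, V = 7.95 L, T = 161 K.
Step 2 — Isothermal: T stays 161 K; PV = const ⇒ V₂ = 1.04 L, P₂ = 4220 kPa.
ΔU = 0 (ideal gas, T constant).
W = nRT ln(V₂/V₁) = 3.28×8.314×161×ln(0.131) = -8930 J.
Q = ΔU + W = -8930 J.
Net over both steps: W = -13300 J, Q = -19900 J, ΔU = -6590 J.

-19900 J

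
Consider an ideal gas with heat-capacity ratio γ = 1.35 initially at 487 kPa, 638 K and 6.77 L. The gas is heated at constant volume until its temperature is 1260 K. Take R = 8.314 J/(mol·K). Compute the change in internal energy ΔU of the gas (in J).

n = P₁V₁/(RT₁) = 487×6.77/(8.314×638) = 0.622 mol.
Isochoric: V stays 6.77 L; P/T = const ⇒ T₂ = 1260 K, P₂ = 962 kPa.
For an ideal gas ΔU = nCvΔT with Cv = R/(γ−1) = 23.8 J/(mol·K).
ΔU = 0.622×23.8×(1260−638) = 9180 J.

9180 J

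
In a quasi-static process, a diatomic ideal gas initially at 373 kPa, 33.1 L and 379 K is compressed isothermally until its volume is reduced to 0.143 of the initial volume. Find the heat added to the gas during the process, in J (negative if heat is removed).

-24000 J

n = P₁V₁/(RT₁) = 373×33.1/(8.314×379) = 3.92 mol.
Isothermal: T stays 379 K; PV = const ⇒ V₂ = 4.73 L, P₂ = 2610 kPa.
ΔU = 0 (ideal gas, T constant).
W = nRT ln(V₂/V₁) = 3.92×8.314×379×ln(0.143) = -24000 J.
Q = ΔU + W = -24000 J.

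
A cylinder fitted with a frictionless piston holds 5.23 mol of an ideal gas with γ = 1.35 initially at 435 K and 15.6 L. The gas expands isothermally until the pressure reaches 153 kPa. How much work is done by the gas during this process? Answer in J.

P₁ = nRT₁/V₁ = 5.23×8.314×435/15.6 = 1210 kPa.
Isothermal: T stays 435 K; PV = const ⇒ V₂ = 124 L, P₂ = 153 kPa.
W = nRT ln(V₂/V₁) = 5.23×8.314×435×ln(7.92) = 39200 J.

39200 J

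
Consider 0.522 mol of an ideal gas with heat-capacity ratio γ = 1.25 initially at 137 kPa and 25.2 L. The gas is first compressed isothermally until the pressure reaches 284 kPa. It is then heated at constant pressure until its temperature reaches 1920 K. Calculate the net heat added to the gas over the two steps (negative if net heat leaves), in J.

T₁ = P₁V₁/(nR) = 137×25.2/(0.522×8.314) = 796 K.
Step 1 — Isothermal: T stays 796 K; PV = const ⇒ V₂ = 12.2 L, P₂ = 284 kPa.
ΔU = 0 (ideal gas, T constant).
W = nRT ln(V₂/V₁) = 0.522×8.314×796×ln(0.482) = -2520 J.
Q = ΔU + W = -2520 J.
State after step 1: P = 284 kPa, V = 12.2 L, T = 796 K.
Step 2 — Isobaric: P stays 284 kPa; V/T = const ⇒ T₂ = 1920 K, V₂ = 29.3 L.
W = PΔV = 284×(29.3−12.2) kPa·L = 4880 J.
ΔU = nCvΔT = 0.522×33.3×(1920−796) = 19500 J.
Q = ΔU + W = nCpΔT = 24400 J.
Net over both steps: W = 2360 J, Q = 21900 J, ΔU = 19500 J.

21900 J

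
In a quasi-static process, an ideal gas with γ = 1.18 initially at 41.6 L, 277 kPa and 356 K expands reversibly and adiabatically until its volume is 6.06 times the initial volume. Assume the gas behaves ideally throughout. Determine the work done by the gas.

17700 J

n = P₁V₁/(RT₁) = 277×41.6/(8.314×356) = 3.89 mol.
Adiabatic: TV^(γ−1) = const ⇒ T₂ = 356×(0.165)^0.180 = 257 K; PV^γ = const ⇒ P₂ = 33.0 kPa.
ΔU = nCvΔT = 3.89×46.2×(257−356) = -17700 J.
Q = 0 for an adiabatic process, so W = −ΔU = 17700 J.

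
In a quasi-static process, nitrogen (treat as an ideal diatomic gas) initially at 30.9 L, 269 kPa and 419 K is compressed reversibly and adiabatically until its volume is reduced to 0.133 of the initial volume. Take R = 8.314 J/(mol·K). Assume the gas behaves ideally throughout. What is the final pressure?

4530 kPa

Adiabatic: TV^(γ−1) = const ⇒ T₂ = 419×(7.52)^0.400 = 939 K; PV^γ = const ⇒ P₂ = 4530 kPa.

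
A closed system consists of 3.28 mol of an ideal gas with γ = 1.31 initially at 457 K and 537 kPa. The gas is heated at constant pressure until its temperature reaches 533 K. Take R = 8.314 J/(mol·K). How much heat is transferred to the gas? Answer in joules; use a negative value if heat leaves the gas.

8760 J

V₁ = nRT₁/P₁ = 3.28×8.314×457/537 = 23.2 L.
Isobaric: P stays 537 kPa; V/T = const ⇒ T₂ = 533 K, V₂ = 27.1 L.
W = PΔV = 537×(27.1−23.2) kPa·L = 2070 J.
ΔU = nCvΔT = 3.28×26.8×(533−457) = 6690 J.
Q = ΔU + W = nCpΔT = 8760 J.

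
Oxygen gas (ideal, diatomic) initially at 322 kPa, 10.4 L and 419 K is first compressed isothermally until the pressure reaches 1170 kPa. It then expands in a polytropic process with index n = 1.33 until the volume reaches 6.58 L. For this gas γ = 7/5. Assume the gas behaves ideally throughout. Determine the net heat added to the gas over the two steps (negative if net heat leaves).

-3890 J

n = P₁V₁/(RT₁) = 322×10.4/(8.314×419) = 0.961 mol.
Step 1 — Isothermal: T stays 419 K; PV = const ⇒ V₂ = 2.86 L, P₂ = 1170 kPa.
ΔU = 0 (ideal gas, T constant).
W = nRT ln(V₂/V₁) = 0.961×8.314×419×ln(0.275) = -4320 J.
Q = ΔU + W = -4320 J.
State after step 1: P = 1170 kPa, V = 2.86 L, T = 419 K.
Step 2 — Polytropic n=1.33: T₂ = T₁(V₁/V₂)^(n−1) = 419×(0.435)^0.33 = 318 K; P₂ = P₁(V₁/V₂)^n = 387 kPa.
W = (P₁V₁−P₂V₂)/(n−1) = (1170×2.86−387×6.58)/0.33 = 2440 J.
ΔU = nCvΔT = 0.961×20.8×(318−419) = -2010 J.
Q = ΔU + W = 427 J.
Net over both steps: W = -1880 J, Q = -3890 J, ΔU = -2010 J.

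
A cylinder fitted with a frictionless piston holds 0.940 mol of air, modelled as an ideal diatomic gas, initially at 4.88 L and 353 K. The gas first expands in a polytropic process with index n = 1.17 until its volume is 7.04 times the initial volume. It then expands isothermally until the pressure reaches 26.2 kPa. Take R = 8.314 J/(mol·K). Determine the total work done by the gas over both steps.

6140 J

P₁ = nRT₁/V₁ = 0.940×8.314×353/4.88 = 565 kPa.
Step 1 — Polytropic n=1.17: T₂ = T₁(V₁/V₂)^(n−1) = 353×(0.142)^0.17 = 253 K; P₂ = P₁(V₁/V₂)^n = 57.6 kPa.
W = (P₁V₁−P₂V₂)/(n−1) = (565×4.88−57.6×34.4)/0.17 = 4580 J.
ΔU = nCvΔT = 0.940×20.8×(253−353) = -1950 J.
Q = ΔU + W = 2630 J.
State after step 1: P = 57.6 kPa, V = 34.4 L, T = 253 K.
Step 2 — Isothermal: T stays 253 K; PV = const ⇒ V₂ = 75.6 L, P₂ = 26.2 kPa.
ΔU = 0 (ideal gas, T constant).
W = nRT ln(V₂/V₁) = 0.940×8.314×253×ln(2.20) = 1560 J.
Q = ΔU + W = 1560 J.
Net over both steps: W = 6140 J, Q = 4200 J, ΔU = -1950 J.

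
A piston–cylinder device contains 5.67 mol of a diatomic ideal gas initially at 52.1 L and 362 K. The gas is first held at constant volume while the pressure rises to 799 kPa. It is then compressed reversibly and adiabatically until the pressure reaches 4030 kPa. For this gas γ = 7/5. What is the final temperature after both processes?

P₁ = nRT₁/V₁ = 5.67×8.314×362/52.1 = 328 kPa.
Step 1 — Isochoric: V stays 52.1 L; P/T = const ⇒ T₂ = 883 K, P₂ = 799 kPa.
W = 0 (no volume change).
ΔU = nCvΔT = 5.67×20.8×(883−362) = 61400 J.
Q = ΔU = 61400 J.
State after step 1: P = 799 kPa, V = 52.1 L, T = 883 K.
Step 2 — Adiabatic: T₂/T₁ = (P₂/P₁)^((γ−1)/γ) ⇒ T₂ = 883×(5.04)^0.286 = 1400 K; V₂ = 16.4 L.
ΔU = nCvΔT = 5.67×20.8×(1400−883) = 61200 J.
Q = 0 for an adiabatic process, so W = −ΔU = -61200 J.
Net over both steps: W = -61200 J, Q = 61400 J, ΔU = 123000 J.

1400 K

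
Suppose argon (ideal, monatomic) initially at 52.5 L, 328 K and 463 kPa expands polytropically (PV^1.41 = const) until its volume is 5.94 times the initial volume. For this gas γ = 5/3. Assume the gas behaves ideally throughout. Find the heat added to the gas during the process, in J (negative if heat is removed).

n = P₁V₁/(RT₁) = 463×52.5/(8.314×328) = 8.91 mol.
Polytropic n=1.41: T₂ = T₁(V₁/V₂)^(n−1) = 328×(0.168)^0.41 = 158 K; P₂ = P₁(V₁/V₂)^n = 37.5 kPa.
W = (P₁V₁−P₂V₂)/(n−1) = (463×52.5−37.5×312)/0.41 = 30700 J.
ΔU = nCvΔT = 8.91×12.5×(158−328) = -18900 J.
Q = ΔU + W = 11800 J.

11800 J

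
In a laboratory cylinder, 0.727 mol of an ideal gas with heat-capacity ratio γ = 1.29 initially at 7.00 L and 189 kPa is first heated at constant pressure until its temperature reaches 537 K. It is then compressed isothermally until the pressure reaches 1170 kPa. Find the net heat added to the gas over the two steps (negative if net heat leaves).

2640 J

T₁ = P₁V₁/(nR) = 189×7.00/(0.727×8.314) = 219 K.
Step 1 — Isobaric: P stays 189 kPa; V/T = const ⇒ T₂ = 537 K, V₂ = 17.2 L.
W = PΔV = 189×(17.2−7.00) kPa·L = 1920 J.
ΔU = nCvΔT = 0.727×28.7×(537−219) = 6630 J.
Q = ΔU + W = nCpΔT = 8550 J.
State after step 1: P = 189 kPa, V = 17.2 L, T = 537 K.
Step 2 — Isothermal: T stays 537 K; PV = const ⇒ V₂ = 2.77 L, P₂ = 1170 kPa.
ΔU = 0 (ideal gas, T constant).
W = nRT ln(V₂/V₁) = 0.727×8.314×537×ln(0.162) = -5920 J.
Q = ΔU + W = -5920 J.
Net over both steps: W = -3990 J, Q = 2640 J, ΔU = 6630 J.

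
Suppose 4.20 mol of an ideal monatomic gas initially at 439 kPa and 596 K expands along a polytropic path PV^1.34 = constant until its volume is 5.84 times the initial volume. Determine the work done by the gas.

27600 J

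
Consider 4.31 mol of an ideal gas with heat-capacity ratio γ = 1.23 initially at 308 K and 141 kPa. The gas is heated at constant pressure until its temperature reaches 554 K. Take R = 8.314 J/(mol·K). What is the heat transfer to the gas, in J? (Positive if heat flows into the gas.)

47100 J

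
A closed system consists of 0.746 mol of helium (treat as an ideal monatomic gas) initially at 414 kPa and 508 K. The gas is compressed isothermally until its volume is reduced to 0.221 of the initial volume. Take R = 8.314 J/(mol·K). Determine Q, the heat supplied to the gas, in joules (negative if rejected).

-4760 J

V₁ = nRT₁/P₁ = 0.746×8.314×508/414 = 7.61 L.
Isothermal: T stays 508 K; PV = const ⇒ V₂ = 1.68 L, P₂ = 1870 kPa.
ΔU = 0 (ideal gas, T constant).
W = nRT ln(V₂/V₁) = 0.746×8.314×508×ln(0.221) = -4760 J.
Q = ΔU + W = -4760 J.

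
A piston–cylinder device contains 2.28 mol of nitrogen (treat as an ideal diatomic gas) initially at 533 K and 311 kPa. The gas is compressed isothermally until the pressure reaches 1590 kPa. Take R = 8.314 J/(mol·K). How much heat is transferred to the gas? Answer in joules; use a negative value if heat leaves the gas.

V₁ = nRT₁/P₁ = 2.28×8.314×533/311 = 32.5 L.
Isothermal: T stays 533 K; PV = const ⇒ V₂ = 6.35 L, P₂ = 1590 kPa.
ΔU = 0 (ideal gas, T constant).
W = nRT ln(V₂/V₁) = 2.28×8.314×533×ln(0.196) = -16500 J.
Q = ΔU + W = -16500 J.

-16500 J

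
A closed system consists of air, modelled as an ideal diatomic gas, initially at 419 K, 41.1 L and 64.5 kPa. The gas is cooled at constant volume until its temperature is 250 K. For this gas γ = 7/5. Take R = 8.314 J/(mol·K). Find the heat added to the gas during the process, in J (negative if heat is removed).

n = P₁V₁/(RT₁) = 64.5×41.1/(8.314×419) = 0.761 mol.
Isochoric: V stays 41.1 L; P/T = const ⇒ T₂ = 250 K, P₂ = 38.5 kPa.
W = 0 (no volume change).
ΔU = nCvΔT = 0.761×20.8×(250−419) = -2670 J.
Q = ΔU = -2670 J.

-2670 J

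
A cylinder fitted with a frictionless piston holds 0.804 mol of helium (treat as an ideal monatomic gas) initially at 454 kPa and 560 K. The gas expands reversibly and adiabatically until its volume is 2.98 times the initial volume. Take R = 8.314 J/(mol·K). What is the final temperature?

270 K

V₁ = nRT₁/P₁ = 0.804×8.314×560/454 = 8.25 L.
Adiabatic: TV^(γ−1) = const ⇒ T₂ = 560×(0.336)^0.667 = 270 K; PV^γ = const ⇒ P₂ = 73.6 kPa.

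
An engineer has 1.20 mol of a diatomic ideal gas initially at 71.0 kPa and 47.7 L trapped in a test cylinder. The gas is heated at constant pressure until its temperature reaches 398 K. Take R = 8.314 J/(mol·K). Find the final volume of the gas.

55.9 L

T₁ = P₁V₁/(nR) = 71.0×47.7/(1.20×8.314) = 339 K.
Isobaric: P stays 71.0 kPa; V/T = const ⇒ T₂ = 398 K, V₂ = 55.9 L.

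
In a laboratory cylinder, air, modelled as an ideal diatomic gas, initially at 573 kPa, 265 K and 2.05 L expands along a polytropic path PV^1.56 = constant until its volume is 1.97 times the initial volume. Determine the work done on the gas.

-663 J

n = P₁V₁/(RT₁) = 573×2.05/(8.314×265) = 0.533 mol.
Polytropic n=1.56: T₂ = T₁(V₁/V₂)^(n−1) = 265×(0.508)^0.56 = 181 K; P₂ = P₁(V₁/V₂)^n = 199 kPa.
W = (P₁V₁−P₂V₂)/(n−1) = (573×2.05−199×4.04)/0.56 = 663 J.
Work done on the gas = −W_by = -663 J.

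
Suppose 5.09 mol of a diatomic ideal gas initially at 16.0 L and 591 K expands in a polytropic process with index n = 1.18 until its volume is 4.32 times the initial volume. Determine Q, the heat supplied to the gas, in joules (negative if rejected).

P₁ = nRT₁/V₁ = 5.09×8.314×591/16.0 = 1560 kPa.
Polytropic n=1.18: T₂ = T₁(V₁/V₂)^(n−1) = 591×(0.231)^0.18 = 454 K; P₂ = P₁(V₁/V₂)^n = 278 kPa.
W = (P₁V₁−P₂V₂)/(n−1) = (1560×16.0−278×69.1)/0.18 = 32200 J.
ΔU = nCvΔT = 5.09×20.8×(454−591) = -14500 J.
Q = ΔU + W = 17700 J.

17700 J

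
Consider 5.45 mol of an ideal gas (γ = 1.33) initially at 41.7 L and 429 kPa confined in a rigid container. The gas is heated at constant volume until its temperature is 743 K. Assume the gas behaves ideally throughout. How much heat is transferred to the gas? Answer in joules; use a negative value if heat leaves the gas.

47800 J

T₁ = P₁V₁/(nR) = 429×41.7/(5.45×8.314) = 395 K.
Isochoric: V stays 41.7 L; P/T = const ⇒ T₂ = 743 K, P₂ = 807 kPa.
W = 0 (no volume change).
ΔU = nCvΔT = 5.45×25.2×(743−395) = 47800 J.
Q = ΔU = 47800 J.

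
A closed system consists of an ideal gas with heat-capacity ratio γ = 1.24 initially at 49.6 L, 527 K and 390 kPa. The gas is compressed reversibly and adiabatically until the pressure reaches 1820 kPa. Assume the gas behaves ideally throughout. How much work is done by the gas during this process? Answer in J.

n = P₁V₁/(RT₁) = 390×49.6/(8.314×527) = 4.41 mol.
Adiabatic: T₂/T₁ = (P₂/P₁)^((γ−1)/γ) ⇒ T₂ = 527×(4.67)^0.194 = 710 K; V₂ = 14.3 L.
ΔU = nCvΔT = 4.41×34.6×(710−527) = 28000 J.
Q = 0 for an adiabatic process, so W = −ΔU = -28000 J.

-28000 J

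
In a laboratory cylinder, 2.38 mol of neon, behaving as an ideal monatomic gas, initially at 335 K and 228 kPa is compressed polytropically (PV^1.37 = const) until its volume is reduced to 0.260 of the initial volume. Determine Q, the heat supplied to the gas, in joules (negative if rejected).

-5150 J

V₁ = nRT₁/P₁ = 2.38×8.314×335/228 = 29.1 L.
Polytropic n=1.37: T₂ = T₁(V₁/V₂)^(n−1) = 335×(3.85)^0.37 = 551 K; P₂ = P₁(V₁/V₂)^n = 1440 kPa.
W = (P₁V₁−P₂V₂)/(n−1) = (228×29.1−1440×7.56)/0.37 = -11600 J.
ΔU = nCvΔT = 2.38×12.5×(551−335) = 6420 J.
Q = ΔU + W = -5150 J.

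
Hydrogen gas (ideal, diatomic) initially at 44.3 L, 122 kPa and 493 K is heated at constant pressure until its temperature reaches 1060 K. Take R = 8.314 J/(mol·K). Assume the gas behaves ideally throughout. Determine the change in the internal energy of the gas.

n = P₁V₁/(RT₁) = 122×44.3/(8.314×493) = 1.32 mol.
Isobaric: P stays 122 kPa; V/T = const ⇒ T₂ = 1060 K, V₂ = 95.2 L.
For an ideal gas ΔU = nCvΔT with Cv = (5/2)R = 20.8 J/(mol·K).
ΔU = 1.32×20.8×(1060−493) = 15500 J.

15500 J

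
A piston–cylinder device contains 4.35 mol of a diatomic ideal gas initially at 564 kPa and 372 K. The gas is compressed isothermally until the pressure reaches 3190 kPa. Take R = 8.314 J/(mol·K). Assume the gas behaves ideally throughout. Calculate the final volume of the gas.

4.22 L

V₁ = nRT₁/P₁ = 4.35×8.314×372/564 = 23.9 L.
Isothermal: T stays 372 K; PV = const ⇒ V₂ = 4.22 L, P₂ = 3190 kPa.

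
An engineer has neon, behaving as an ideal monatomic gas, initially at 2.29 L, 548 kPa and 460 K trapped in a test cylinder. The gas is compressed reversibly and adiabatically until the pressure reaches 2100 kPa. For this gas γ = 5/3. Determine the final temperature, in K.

787 K

Adiabatic: T₂/T₁ = (P₂/P₁)^((γ−1)/γ) ⇒ T₂ = 460×(3.83)^0.400 = 787 K; V₂ = 1.02 L.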